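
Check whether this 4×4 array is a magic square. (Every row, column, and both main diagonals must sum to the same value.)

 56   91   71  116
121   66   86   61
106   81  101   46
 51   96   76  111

Row 1: 56 + 91 + 71 + 116 = 334.
Row 2: 121 + 66 + 86 + 61 = 334.
Row 3: 106 + 81 + 101 + 46 = 334.
Row 4: 51 + 96 + 76 + 111 = 334.
Column 1: 56 + 121 + 106 + 51 = 334.
Column 2: 91 + 66 + 81 + 96 = 334.
Column 3: 71 + 86 + 101 + 76 = 334.
Column 4: 116 + 61 + 46 + 111 = 334.
Main diagonal: 56 + 66 + 101 + 111 = 334.
Anti-diagonal: 116 + 86 + 81 + 51 = 334.
All lines sum to 334.

Yes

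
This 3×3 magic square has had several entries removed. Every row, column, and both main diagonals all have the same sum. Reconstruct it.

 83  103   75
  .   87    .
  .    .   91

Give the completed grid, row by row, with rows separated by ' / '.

Row 1 is already complete: 83 + 103 + 75 = 261, so that is the magic constant.
Column 2 needs 261; the known cells sum to 190, so (3,2) = 71.
Column 3: 75 + 91 + ? = 261, so (2,3) = 95.
Using anti-diagonal: 75 + 87 + ? → (3,1) = 261 − 162 = 99.
Row 2 needs 261; the known cells sum to 182, so (2,1) = 79.

83 103 75 / 79 87 95 / 99 71 91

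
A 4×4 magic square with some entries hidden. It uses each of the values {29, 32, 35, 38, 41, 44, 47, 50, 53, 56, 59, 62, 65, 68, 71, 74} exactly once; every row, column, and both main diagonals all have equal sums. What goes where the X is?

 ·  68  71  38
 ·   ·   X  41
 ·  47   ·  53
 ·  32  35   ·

The 16 entries sum to 824, so each line sums to 824/4 = 206.
Using row 1: 68 + 71 + 38 + ? → (1,1) = 206 − 177 = 29.
Using column 2: 68 + 47 + 32 + ? → (2,2) = 206 − 147 = 59.
From column 4, 206 − (38 + 41 + 53) gives (4,4) = 74.
Using main diagonal: 29 + 59 + 74 + ? → (3,3) = 206 − 162 = 44.
Row 3 needs 206; the known cells sum to 144, so (3,1) = 62.
Row 4 needs 206; the known cells sum to 141, so (4,1) = 65.
Using column 1: 29 + 62 + 65 + ? → (2,1) = 206 − 156 = 50.
The remaining cell in column 3 is (2,3) = 206 − 150 = 56.

56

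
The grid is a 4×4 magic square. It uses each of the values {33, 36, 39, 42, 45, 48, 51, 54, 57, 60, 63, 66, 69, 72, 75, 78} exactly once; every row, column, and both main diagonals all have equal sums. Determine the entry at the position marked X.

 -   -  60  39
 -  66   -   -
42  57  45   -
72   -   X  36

The 16 entries sum to 888, so each line sums to 888/4 = 222.
Row 3: 42 + 57 + 45 + ? = 222, so (3,4) = 78.
Column 4 needs 222; the known cells sum to 153, so (2,4) = 69.
From main diagonal, 222 − (66 + 45 + 36) gives (1,1) = 75.
The remaining cell in anti-diagonal is (2,3) = 222 − 168 = 54.
Row 1: 75 + 60 + 39 + ? = 222, so (1,2) = 48.
From row 2, 222 − (66 + 54 + 69) gives (2,1) = 33.
Using column 2: 48 + 66 + 57 + ? → (4,2) = 222 − 171 = 51.
Column 3 needs 222; the known cells sum to 159, so (4,3) = 63.

63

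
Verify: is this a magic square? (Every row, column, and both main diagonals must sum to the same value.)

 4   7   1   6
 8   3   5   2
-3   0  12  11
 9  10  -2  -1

Row 1: 4 + 7 + 1 + 6 = 18.
Row 2: 8 + 3 + 5 + 2 = 18.
Row 3: -3 + 0 + 12 + 11 = 20.
Row 4: 9 + 10 + (-2) + (-1) = 16.
Column 1: 4 + 8 + (-3) + 9 = 18.
Column 2: 7 + 3 + 0 + 10 = 20.
Column 3: 1 + 5 + 12 + (-2) = 16.
Column 4: 6 + 2 + 11 + (-1) = 18.
Main diagonal: 4 + 3 + 12 + (-1) = 18.
Anti-diagonal: 6 + 5 + 0 + 9 = 20.

No — column 1 sums to 18 but row 3 sums to 20.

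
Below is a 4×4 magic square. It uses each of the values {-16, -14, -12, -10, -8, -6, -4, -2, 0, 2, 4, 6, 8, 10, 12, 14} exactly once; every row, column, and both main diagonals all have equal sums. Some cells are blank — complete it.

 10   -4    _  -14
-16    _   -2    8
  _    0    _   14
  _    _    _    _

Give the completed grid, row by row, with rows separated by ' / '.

The 16 entries sum to -16, so each line sums to -16/4 = -4.
Using row 1: 10 + (-4) + (-14) + ? → (1,3) = -4 − (-8) = 4.
Row 2: -16 + (-2) + 8 + ? = -4, so (2,2) = 6.
Column 2: -4 + 6 + 0 + ? = -4, so (4,2) = -6.
Using column 4: -14 + 8 + 14 + ? → (4,4) = -4 − 8 = -12.
Using main diagonal: 10 + 6 + (-12) + ? → (3,3) = -4 − 4 = -8.
Using anti-diagonal: -14 + (-2) + 0 + ? → (4,1) = -4 − (-16) = 12.
From row 3, -4 − (0 + (-8) + 14) gives (3,1) = -10.
Using row 4: 12 + (-6) + (-12) + ? → (4,3) = -4 − (-6) = 2.

10 -4 4 -14 / -16 6 -2 8 / -10 0 -8 14 / 12 -6 2 -12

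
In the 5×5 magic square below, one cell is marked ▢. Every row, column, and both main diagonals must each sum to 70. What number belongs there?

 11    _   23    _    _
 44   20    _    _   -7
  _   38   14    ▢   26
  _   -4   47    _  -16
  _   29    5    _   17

-10

The remaining cell in column 2 is (1,2) = 70 − 83 = -13.
Column 3 must total 70; the given cells sum to 89, so (2,3) = -19.
The remaining cell in column 5 is (1,5) = 70 − 20 = 50.
Main diagonal: 11 + 20 + 14 + 17 + ? = 70, so (4,4) = 8.
Using row 1: 11 + (-13) + 23 + 50 + ? → (1,4) = 70 − 71 = -1.
Row 2 needs 70; the known cells sum to 38, so (2,4) = 32.
Row 4 needs 70; the known cells sum to 35, so (4,1) = 35.
From anti-diagonal, 70 − (50 + 32 + 14 + (-4)) gives (5,1) = -22.
From row 5, 70 − (-22 + 29 + 5 + 17) gives (5,4) = 41.
Column 1 needs 70; the known cells sum to 68, so (3,1) = 2.
Using column 4: -1 + 32 + 8 + 41 + ? → (3,4) = 70 − 80 = -10.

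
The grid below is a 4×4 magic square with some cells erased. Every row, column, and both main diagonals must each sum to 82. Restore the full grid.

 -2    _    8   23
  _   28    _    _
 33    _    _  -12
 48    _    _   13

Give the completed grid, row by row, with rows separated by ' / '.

Row 1 needs 82; the known cells sum to 29, so (1,2) = 53.
Column 1: -2 + 33 + 48 + ? = 82, so (2,1) = 3.
The remaining cell in column 4 is (2,4) = 82 − 24 = 58.
Using main diagonal: -2 + 28 + 13 + ? → (3,3) = 82 − 39 = 43.
Row 2 must total 82; the given cells sum to 89, so (2,3) = -7.
The remaining cell in row 3 is (3,2) = 82 − 64 = 18.
Using column 2: 53 + 28 + 18 + ? → (4,2) = 82 − 99 = -17.
Column 3: 8 + (-7) + 43 + ? = 82, so (4,3) = 38.

-2 53 8 23 / 3 28 -7 58 / 33 18 43 -12 / 48 -17 38 13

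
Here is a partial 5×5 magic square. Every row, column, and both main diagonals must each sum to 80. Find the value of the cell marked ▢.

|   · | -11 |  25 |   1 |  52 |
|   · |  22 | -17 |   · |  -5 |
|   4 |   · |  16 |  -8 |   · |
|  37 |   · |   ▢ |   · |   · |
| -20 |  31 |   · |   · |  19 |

From row 1, 80 − (-11 + 25 + 1 + 52) gives (1,1) = 13.
Column 1: 13 + 4 + 37 + (-20) + ? = 80, so (2,1) = 46.
Main diagonal needs 80; the known cells sum to 70, so (4,4) = 10.
Row 2 must total 80; the given cells sum to 46, so (2,4) = 34.
The remaining cell in column 4 is (5,4) = 80 − 37 = 43.
Using anti-diagonal: 52 + 34 + 16 + (-20) + ? → (4,2) = 80 − 82 = -2.
Row 5 must total 80; the given cells sum to 73, so (5,3) = 7.
From column 2, 80 − (-11 + 22 + (-2) + 31) gives (3,2) = 40.
Using column 3: 25 + (-17) + 16 + 7 + ? → (4,3) = 80 − 31 = 49.

49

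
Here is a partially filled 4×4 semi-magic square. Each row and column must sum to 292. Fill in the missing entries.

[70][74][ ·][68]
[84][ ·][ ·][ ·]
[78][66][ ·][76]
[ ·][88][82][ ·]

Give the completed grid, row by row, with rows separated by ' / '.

Row 1: 70 + 74 + 68 + ? = 292, so (1,3) = 80.
From row 3, 292 − (78 + 66 + 76) gives (3,3) = 72.
Using column 1: 70 + 84 + 78 + ? → (4,1) = 292 − 232 = 60.
From column 2, 292 − (74 + 66 + 88) gives (2,2) = 64.
Using column 3: 80 + 72 + 82 + ? → (2,3) = 292 − 234 = 58.
The remaining cell in row 2 is (2,4) = 292 − 206 = 86.
Row 4 must total 292; the given cells sum to 230, so (4,4) = 62.

70 74 80 68 / 84 64 58 86 / 78 66 72 76 / 60 88 82 62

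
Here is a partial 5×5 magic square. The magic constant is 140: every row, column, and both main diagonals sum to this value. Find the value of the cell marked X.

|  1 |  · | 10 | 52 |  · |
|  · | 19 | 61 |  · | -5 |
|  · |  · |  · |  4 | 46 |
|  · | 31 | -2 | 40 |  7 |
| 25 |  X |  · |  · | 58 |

-8

Row 4 must total 140; the given cells sum to 76, so (4,1) = 64.
Column 5 needs 140; the known cells sum to 106, so (1,5) = 34.
Main diagonal must total 140; the given cells sum to 118, so (3,3) = 22.
Anti-diagonal: 34 + 22 + 31 + 25 + ? = 140, so (2,4) = 28.
Using row 1: 1 + 10 + 52 + 34 + ? → (1,2) = 140 − 97 = 43.
Using row 2: 19 + 61 + 28 + (-5) + ? → (2,1) = 140 − 103 = 37.
From column 1, 140 − (1 + 37 + 64 + 25) gives (3,1) = 13.
Column 3 needs 140; the known cells sum to 91, so (5,3) = 49.
Column 4 needs 140; the known cells sum to 124, so (5,4) = 16.
Row 3: 13 + 22 + 4 + 46 + ? = 140, so (3,2) = 55.
From row 5, 140 − (25 + 49 + 16 + 58) gives (5,2) = -8.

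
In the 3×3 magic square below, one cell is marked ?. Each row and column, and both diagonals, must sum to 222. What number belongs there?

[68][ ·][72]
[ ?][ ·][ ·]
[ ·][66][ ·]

78

From row 1, 222 − (68 + 72) gives (1,2) = 82.
Column 2 must total 222; the given cells sum to 148, so (2,2) = 74.
The remaining cell in main diagonal is (3,3) = 222 − 142 = 80.
Using anti-diagonal: 72 + 74 + ? → (3,1) = 222 − 146 = 76.
Column 1: 68 + 76 + ? = 222, so (2,1) = 78.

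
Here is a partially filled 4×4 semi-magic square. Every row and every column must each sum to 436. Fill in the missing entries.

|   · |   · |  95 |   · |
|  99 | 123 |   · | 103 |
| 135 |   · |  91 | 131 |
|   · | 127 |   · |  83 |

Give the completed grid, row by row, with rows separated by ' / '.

115 107 95 119 / 99 123 111 103 / 135 79 91 131 / 87 127 139 83

Row 2 must total 436; the given cells sum to 325, so (2,3) = 111.
Row 3 needs 436; the known cells sum to 357, so (3,2) = 79.
From column 2, 436 − (123 + 79 + 127) gives (1,2) = 107.
Column 3 must total 436; the given cells sum to 297, so (4,3) = 139.
Column 4 must total 436; the given cells sum to 317, so (1,4) = 119.
Using row 1: 107 + 95 + 119 + ? → (1,1) = 436 − 321 = 115.
From row 4, 436 − (127 + 139 + 83) gives (4,1) = 87.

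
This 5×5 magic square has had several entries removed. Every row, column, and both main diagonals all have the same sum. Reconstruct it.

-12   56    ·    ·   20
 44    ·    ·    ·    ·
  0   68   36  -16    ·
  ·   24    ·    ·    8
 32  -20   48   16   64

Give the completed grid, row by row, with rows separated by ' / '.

-12 56 4 72 20 / 44 12 60 28 -4 / 0 68 36 -16 52 / 76 24 -8 40 8 / 32 -20 48 16 64

Row 5 is already complete: 32 + -20 + 48 + 16 + 64 = 140, so that is the magic constant.
From row 3, 140 − (0 + 68 + 36 + (-16)) gives (3,5) = 52.
The remaining cell in column 1 is (4,1) = 140 − 64 = 76.
Column 2 needs 140; the known cells sum to 128, so (2,2) = 12.
Column 5: 20 + 52 + 8 + 64 + ? = 140, so (2,5) = -4.
Main diagonal must total 140; the given cells sum to 100, so (4,4) = 40.
The remaining cell in anti-diagonal is (2,4) = 140 − 112 = 28.
From row 2, 140 − (44 + 12 + 28 + (-4)) gives (2,3) = 60.
Using row 4: 76 + 24 + 40 + 8 + ? → (4,3) = 140 − 148 = -8.
Column 3: 60 + 36 + (-8) + 48 + ? = 140, so (1,3) = 4.
Column 4 needs 140; the known cells sum to 68, so (1,4) = 72.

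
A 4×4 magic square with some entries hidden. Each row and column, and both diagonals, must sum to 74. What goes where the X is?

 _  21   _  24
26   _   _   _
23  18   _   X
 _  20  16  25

Row 4 needs 74; the known cells sum to 61, so (4,1) = 13.
Column 1 needs 74; the known cells sum to 62, so (1,1) = 12.
Using column 2: 21 + 18 + 20 + ? → (2,2) = 74 − 59 = 15.
Main diagonal: 12 + 15 + 25 + ? = 74, so (3,3) = 22.
Anti-diagonal needs 74; the known cells sum to 55, so (2,3) = 19.
Row 1: 12 + 21 + 24 + ? = 74, so (1,3) = 17.
The remaining cell in row 2 is (2,4) = 74 − 60 = 14.
Row 3 must total 74; the given cells sum to 63, so (3,4) = 11.

11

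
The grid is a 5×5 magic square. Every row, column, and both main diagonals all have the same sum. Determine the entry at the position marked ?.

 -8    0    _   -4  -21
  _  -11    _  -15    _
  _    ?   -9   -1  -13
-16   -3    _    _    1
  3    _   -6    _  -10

Anti-diagonal is complete and sums to -45; that is the magic constant.
From row 1, -45 − (-8 + 0 + (-4) + (-21)) gives (1,3) = -12.
Column 5 must total -45; the given cells sum to -43, so (2,5) = -2.
Using main diagonal: -8 + (-11) + (-9) + (-10) + ? → (4,4) = -45 − (-38) = -7.
Using row 4: -16 + (-3) + (-7) + 1 + ? → (4,3) = -45 − (-25) = -20.
The remaining cell in column 3 is (2,3) = -45 − (-47) = 2.
The remaining cell in column 4 is (5,4) = -45 − (-27) = -18.
The remaining cell in row 2 is (2,1) = -45 − (-26) = -19.
From row 5, -45 − (3 + (-6) + (-18) + (-10)) gives (5,2) = -14.
Using column 1: -8 + (-19) + (-16) + 3 + ? → (3,1) = -45 − (-40) = -5.
From column 2, -45 − (0 + (-11) + (-3) + (-14)) gives (3,2) = -17.

-17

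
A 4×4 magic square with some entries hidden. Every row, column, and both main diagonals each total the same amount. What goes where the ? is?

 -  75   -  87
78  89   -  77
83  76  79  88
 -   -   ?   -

85

Row 3 is complete and sums to 326; that is the magic constant.
The remaining cell in row 2 is (2,3) = 326 − 244 = 82.
Using column 2: 75 + 89 + 76 + ? → (4,2) = 326 − 240 = 86.
Column 4 must total 326; the given cells sum to 252, so (4,4) = 74.
From main diagonal, 326 − (89 + 79 + 74) gives (1,1) = 84.
From anti-diagonal, 326 − (87 + 82 + 76) gives (4,1) = 81.
Row 1 must total 326; the given cells sum to 246, so (1,3) = 80.
Row 4 must total 326; the given cells sum to 241, so (4,3) = 85.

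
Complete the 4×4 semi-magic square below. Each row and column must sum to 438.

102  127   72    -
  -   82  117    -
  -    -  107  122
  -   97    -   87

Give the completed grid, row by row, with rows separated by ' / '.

Row 1 needs 438; the known cells sum to 301, so (1,4) = 137.
Column 2 must total 438; the given cells sum to 306, so (3,2) = 132.
From column 3, 438 − (72 + 117 + 107) gives (4,3) = 142.
The remaining cell in column 4 is (2,4) = 438 − 346 = 92.
Row 2: 82 + 117 + 92 + ? = 438, so (2,1) = 147.
The remaining cell in row 3 is (3,1) = 438 − 361 = 77.
Using row 4: 97 + 142 + 87 + ? → (4,1) = 438 − 326 = 112.

102 127 72 137 / 147 82 117 92 / 77 132 107 122 / 112 97 142 87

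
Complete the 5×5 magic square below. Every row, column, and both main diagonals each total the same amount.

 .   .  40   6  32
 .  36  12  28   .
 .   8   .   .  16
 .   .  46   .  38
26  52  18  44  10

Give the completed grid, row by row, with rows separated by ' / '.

Row 5 is already complete: 26 + 52 + 18 + 44 + 10 = 150, so that is the magic constant.
Column 3 needs 150; the known cells sum to 116, so (3,3) = 34.
From column 5, 150 − (32 + 16 + 38 + 10) gives (2,5) = 54.
The remaining cell in anti-diagonal is (4,2) = 150 − 120 = 30.
Using row 2: 36 + 12 + 28 + 54 + ? → (2,1) = 150 − 130 = 20.
Column 2: 36 + 8 + 30 + 52 + ? = 150, so (1,2) = 24.
Row 1: 24 + 40 + 6 + 32 + ? = 150, so (1,1) = 48.
Main diagonal: 48 + 36 + 34 + 10 + ? = 150, so (4,4) = 22.
From row 4, 150 − (30 + 46 + 22 + 38) gives (4,1) = 14.
The remaining cell in column 1 is (3,1) = 150 − 108 = 42.
Using column 4: 6 + 28 + 22 + 44 + ? → (3,4) = 150 − 100 = 50.

48 24 40 6 32 / 20 36 12 28 54 / 42 8 34 50 16 / 14 30 46 22 38 / 26 52 18 44 10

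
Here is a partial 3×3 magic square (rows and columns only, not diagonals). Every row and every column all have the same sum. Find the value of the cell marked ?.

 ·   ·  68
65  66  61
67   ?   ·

Row 2 is complete and sums to 192; that is the magic constant.
Column 1 must total 192; the given cells sum to 132, so (1,1) = 60.
Column 3 needs 192; the known cells sum to 129, so (3,3) = 63.
Row 1: 60 + 68 + ? = 192, so (1,2) = 64.
Row 3: 67 + 63 + ? = 192, so (3,2) = 62.

62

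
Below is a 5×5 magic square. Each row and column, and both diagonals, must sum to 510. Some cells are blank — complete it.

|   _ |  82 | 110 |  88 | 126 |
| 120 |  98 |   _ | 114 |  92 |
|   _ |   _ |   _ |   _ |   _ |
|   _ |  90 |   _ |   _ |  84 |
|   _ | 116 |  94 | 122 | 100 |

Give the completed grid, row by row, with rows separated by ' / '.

104 82 110 88 126 / 120 98 86 114 92 / 96 124 102 80 108 / 112 90 118 106 84 / 78 116 94 122 100

Row 1 must total 510; the given cells sum to 406, so (1,1) = 104.
Row 2 needs 510; the known cells sum to 424, so (2,3) = 86.
Using row 5: 116 + 94 + 122 + 100 + ? → (5,1) = 510 − 432 = 78.
From column 2, 510 − (82 + 98 + 90 + 116) gives (3,2) = 124.
From column 5, 510 − (126 + 92 + 84 + 100) gives (3,5) = 108.
Anti-diagonal must total 510; the given cells sum to 408, so (3,3) = 102.
Column 3 needs 510; the known cells sum to 392, so (4,3) = 118.
Main diagonal must total 510; the given cells sum to 404, so (4,4) = 106.
Row 4 must total 510; the given cells sum to 398, so (4,1) = 112.
From column 1, 510 − (104 + 120 + 112 + 78) gives (3,1) = 96.
Column 4 must total 510; the given cells sum to 430, so (3,4) = 80.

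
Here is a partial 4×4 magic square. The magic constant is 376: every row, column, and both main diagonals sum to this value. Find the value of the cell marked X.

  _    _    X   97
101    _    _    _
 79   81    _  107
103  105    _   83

Row 3 needs 376; the known cells sum to 267, so (3,3) = 109.
Row 4 needs 376; the known cells sum to 291, so (4,3) = 85.
Column 1 needs 376; the known cells sum to 283, so (1,1) = 93.
Column 4: 97 + 107 + 83 + ? = 376, so (2,4) = 89.
Main diagonal must total 376; the given cells sum to 285, so (2,2) = 91.
Anti-diagonal: 97 + 81 + 103 + ? = 376, so (2,3) = 95.
Column 2: 91 + 81 + 105 + ? = 376, so (1,2) = 99.
From column 3, 376 − (95 + 109 + 85) gives (1,3) = 87.

87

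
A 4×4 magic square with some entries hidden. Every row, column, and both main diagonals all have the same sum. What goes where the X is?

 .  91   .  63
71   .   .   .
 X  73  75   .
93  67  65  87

Row 4 is complete and sums to 312; that is the magic constant.
From column 2, 312 − (91 + 73 + 67) gives (2,2) = 81.
Main diagonal must total 312; the given cells sum to 243, so (1,1) = 69.
Anti-diagonal: 63 + 73 + 93 + ? = 312, so (2,3) = 83.
From row 1, 312 − (69 + 91 + 63) gives (1,3) = 89.
Using row 2: 71 + 81 + 83 + ? → (2,4) = 312 − 235 = 77.
From column 1, 312 − (69 + 71 + 93) gives (3,1) = 79.

79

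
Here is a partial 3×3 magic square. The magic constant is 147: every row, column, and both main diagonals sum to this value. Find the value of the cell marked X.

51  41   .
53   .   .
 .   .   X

Using row 1: 51 + 41 + ? → (1,3) = 147 − 92 = 55.
The remaining cell in column 1 is (3,1) = 147 − 104 = 43.
Using anti-diagonal: 55 + 43 + ? → (2,2) = 147 − 98 = 49.
Row 2 must total 147; the given cells sum to 102, so (2,3) = 45.
From column 2, 147 − (41 + 49) gives (3,2) = 57.
From column 3, 147 − (55 + 45) gives (3,3) = 47.

47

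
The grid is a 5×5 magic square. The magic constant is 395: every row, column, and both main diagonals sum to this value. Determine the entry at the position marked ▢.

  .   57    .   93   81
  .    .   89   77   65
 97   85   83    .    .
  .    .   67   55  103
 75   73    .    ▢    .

99

Anti-diagonal needs 395; the known cells sum to 316, so (4,2) = 79.
Row 4: 79 + 67 + 55 + 103 + ? = 395, so (4,1) = 91.
The remaining cell in column 2 is (2,2) = 395 − 294 = 101.
Row 2 must total 395; the given cells sum to 332, so (2,1) = 63.
Using column 1: 63 + 97 + 91 + 75 + ? → (1,1) = 395 − 326 = 69.
Main diagonal: 69 + 101 + 83 + 55 + ? = 395, so (5,5) = 87.
Using row 1: 69 + 57 + 93 + 81 + ? → (1,3) = 395 − 300 = 95.
Using column 3: 95 + 89 + 83 + 67 + ? → (5,3) = 395 − 334 = 61.
The remaining cell in column 5 is (3,5) = 395 − 336 = 59.
From row 3, 395 − (97 + 85 + 83 + 59) gives (3,4) = 71.
Row 5 must total 395; the given cells sum to 296, so (5,4) = 99.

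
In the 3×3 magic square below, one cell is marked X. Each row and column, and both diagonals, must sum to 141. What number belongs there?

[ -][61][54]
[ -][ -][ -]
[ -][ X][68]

33

Row 1 must total 141; the given cells sum to 115, so (1,1) = 26.
Column 3 needs 141; the known cells sum to 122, so (2,3) = 19.
Main diagonal: 26 + 68 + ? = 141, so (2,2) = 47.
Anti-diagonal needs 141; the known cells sum to 101, so (3,1) = 40.
Row 2 needs 141; the known cells sum to 66, so (2,1) = 75.
From row 3, 141 − (40 + 68) gives (3,2) = 33.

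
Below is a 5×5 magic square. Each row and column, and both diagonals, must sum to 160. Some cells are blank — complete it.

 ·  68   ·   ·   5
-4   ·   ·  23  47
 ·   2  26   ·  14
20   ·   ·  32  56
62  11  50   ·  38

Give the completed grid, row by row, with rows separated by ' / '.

From row 5, 160 − (62 + 11 + 50 + 38) gives (5,4) = -1.
The remaining cell in anti-diagonal is (4,2) = 160 − 116 = 44.
Row 4 must total 160; the given cells sum to 152, so (4,3) = 8.
Column 2 needs 160; the known cells sum to 125, so (2,2) = 35.
The remaining cell in main diagonal is (1,1) = 160 − 131 = 29.
Using row 2: -4 + 35 + 23 + 47 + ? → (2,3) = 160 − 101 = 59.
The remaining cell in column 1 is (3,1) = 160 − 107 = 53.
Using column 3: 59 + 26 + 8 + 50 + ? → (1,3) = 160 − 143 = 17.
The remaining cell in row 1 is (1,4) = 160 − 119 = 41.
Using row 3: 53 + 2 + 26 + 14 + ? → (3,4) = 160 − 95 = 65.

29 68 17 41 5 / -4 35 59 23 47 / 53 2 26 65 14 / 20 44 8 32 56 / 62 11 50 -1 38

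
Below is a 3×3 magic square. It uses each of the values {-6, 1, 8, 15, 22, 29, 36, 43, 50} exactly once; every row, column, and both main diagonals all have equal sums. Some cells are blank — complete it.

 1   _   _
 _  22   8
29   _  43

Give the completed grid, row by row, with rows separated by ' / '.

The 9 entries sum to 198, so each line sums to 198/3 = 66.
From row 2, 66 − (22 + 8) gives (2,1) = 36.
Row 3 needs 66; the known cells sum to 72, so (3,2) = -6.
Column 2: 22 + (-6) + ? = 66, so (1,2) = 50.
Column 3 needs 66; the known cells sum to 51, so (1,3) = 15.

1 50 15 / 36 22 8 / 29 -6 43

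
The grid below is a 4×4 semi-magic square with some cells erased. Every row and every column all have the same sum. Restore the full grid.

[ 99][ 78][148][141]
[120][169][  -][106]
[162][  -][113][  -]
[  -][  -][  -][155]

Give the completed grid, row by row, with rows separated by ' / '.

99 78 148 141 / 120 169 71 106 / 162 127 113 64 / 85 92 134 155

Row 1 is already complete: 99 + 78 + 148 + 141 = 466, so that is the magic constant.
From row 2, 466 − (120 + 169 + 106) gives (2,3) = 71.
From column 1, 466 − (99 + 120 + 162) gives (4,1) = 85.
From column 3, 466 − (148 + 71 + 113) gives (4,3) = 134.
Using column 4: 141 + 106 + 155 + ? → (3,4) = 466 − 402 = 64.
Using row 3: 162 + 113 + 64 + ? → (3,2) = 466 − 339 = 127.
Using row 4: 85 + 134 + 155 + ? → (4,2) = 466 − 374 = 92.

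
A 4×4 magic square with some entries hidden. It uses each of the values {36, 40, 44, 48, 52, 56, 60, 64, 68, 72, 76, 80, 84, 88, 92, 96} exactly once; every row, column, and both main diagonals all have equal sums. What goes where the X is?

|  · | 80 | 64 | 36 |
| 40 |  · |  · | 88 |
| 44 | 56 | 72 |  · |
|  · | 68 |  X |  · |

The 16 entries sum to 1056, so each line sums to 1056/4 = 264.
Row 1 needs 264; the known cells sum to 180, so (1,1) = 84.
From row 3, 264 − (44 + 56 + 72) gives (3,4) = 92.
Column 1: 84 + 40 + 44 + ? = 264, so (4,1) = 96.
Column 2 needs 264; the known cells sum to 204, so (2,2) = 60.
Column 4: 36 + 88 + 92 + ? = 264, so (4,4) = 48.
Anti-diagonal needs 264; the known cells sum to 188, so (2,3) = 76.
Row 4 must total 264; the given cells sum to 212, so (4,3) = 52.

52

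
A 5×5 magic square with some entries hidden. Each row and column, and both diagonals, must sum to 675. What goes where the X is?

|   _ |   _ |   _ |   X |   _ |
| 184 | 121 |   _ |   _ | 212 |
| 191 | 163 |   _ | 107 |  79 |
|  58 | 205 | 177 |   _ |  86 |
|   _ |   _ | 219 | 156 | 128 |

Row 3 needs 675; the known cells sum to 540, so (3,3) = 135.
Row 4 must total 675; the given cells sum to 526, so (4,4) = 149.
The remaining cell in column 5 is (1,5) = 675 − 505 = 170.
Using main diagonal: 121 + 135 + 149 + 128 + ? → (1,1) = 675 − 533 = 142.
The remaining cell in column 1 is (5,1) = 675 − 575 = 100.
From anti-diagonal, 675 − (170 + 135 + 205 + 100) gives (2,4) = 65.
Using row 2: 184 + 121 + 65 + 212 + ? → (2,3) = 675 − 582 = 93.
Row 5 must total 675; the given cells sum to 603, so (5,2) = 72.
Using column 2: 121 + 163 + 205 + 72 + ? → (1,2) = 675 − 561 = 114.
Using column 3: 93 + 135 + 177 + 219 + ? → (1,3) = 675 − 624 = 51.
Using column 4: 65 + 107 + 149 + 156 + ? → (1,4) = 675 − 477 = 198.

198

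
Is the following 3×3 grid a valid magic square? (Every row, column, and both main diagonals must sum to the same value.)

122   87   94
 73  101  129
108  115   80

Yes

Row 1: 122 + 87 + 94 = 303.
Row 2: 73 + 101 + 129 = 303.
Row 3: 108 + 115 + 80 = 303.
Column 1: 122 + 73 + 108 = 303.
Column 2: 87 + 101 + 115 = 303.
Column 3: 94 + 129 + 80 = 303.
Main diagonal: 122 + 101 + 80 = 303.
Anti-diagonal: 94 + 101 + 108 = 303.
All lines sum to 303.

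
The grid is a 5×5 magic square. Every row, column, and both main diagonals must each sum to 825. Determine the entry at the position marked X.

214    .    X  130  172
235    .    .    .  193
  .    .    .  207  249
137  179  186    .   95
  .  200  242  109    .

88

Row 4: 137 + 179 + 186 + 95 + ? = 825, so (4,4) = 228.
Column 4 needs 825; the known cells sum to 674, so (2,4) = 151.
Column 5: 172 + 193 + 249 + 95 + ? = 825, so (5,5) = 116.
From row 5, 825 − (200 + 242 + 109 + 116) gives (5,1) = 158.
The remaining cell in column 1 is (3,1) = 825 − 744 = 81.
Anti-diagonal: 172 + 151 + 179 + 158 + ? = 825, so (3,3) = 165.
Row 3 must total 825; the given cells sum to 702, so (3,2) = 123.
Main diagonal must total 825; the given cells sum to 723, so (2,2) = 102.
Row 2 must total 825; the given cells sum to 681, so (2,3) = 144.
Using column 2: 102 + 123 + 179 + 200 + ? → (1,2) = 825 − 604 = 221.
Column 3 needs 825; the known cells sum to 737, so (1,3) = 88.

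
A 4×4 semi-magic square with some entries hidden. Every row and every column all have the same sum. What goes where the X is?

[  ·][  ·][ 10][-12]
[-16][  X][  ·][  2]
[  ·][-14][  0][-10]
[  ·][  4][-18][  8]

Column 4 is complete and sums to -12; that is the magic constant.
The remaining cell in row 3 is (3,1) = -12 − (-24) = 12.
From row 4, -12 − (4 + (-18) + 8) gives (4,1) = -6.
The remaining cell in column 1 is (1,1) = -12 − (-10) = -2.
Column 3 must total -12; the given cells sum to -8, so (2,3) = -4.
From row 1, -12 − (-2 + 10 + (-12)) gives (1,2) = -8.
Row 2 must total -12; the given cells sum to -18, so (2,2) = 6.

6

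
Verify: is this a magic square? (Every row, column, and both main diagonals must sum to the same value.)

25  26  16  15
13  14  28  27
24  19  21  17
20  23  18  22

No — column 4 sums to 81 but column 2 sums to 82.

Row 1: 25 + 26 + 16 + 15 = 82.
Row 2: 13 + 14 + 28 + 27 = 82.
Row 3: 24 + 19 + 21 + 17 = 81.
Row 4: 20 + 23 + 18 + 22 = 83.
Column 1: 25 + 13 + 24 + 20 = 82.
Column 2: 26 + 14 + 19 + 23 = 82.
Column 3: 16 + 28 + 21 + 18 = 83.
Column 4: 15 + 27 + 17 + 22 = 81.
Main diagonal: 25 + 14 + 21 + 22 = 82.
Anti-diagonal: 15 + 28 + 19 + 20 = 82.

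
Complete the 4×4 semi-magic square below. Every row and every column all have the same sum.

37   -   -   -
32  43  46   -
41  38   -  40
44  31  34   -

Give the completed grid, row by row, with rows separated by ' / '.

Column 1 is already complete: 37 + 32 + 41 + 44 = 154, so that is the magic constant.
Using row 2: 32 + 43 + 46 + ? → (2,4) = 154 − 121 = 33.
Using row 3: 41 + 38 + 40 + ? → (3,3) = 154 − 119 = 35.
Row 4: 44 + 31 + 34 + ? = 154, so (4,4) = 45.
Using column 2: 43 + 38 + 31 + ? → (1,2) = 154 − 112 = 42.
From column 3, 154 − (46 + 35 + 34) gives (1,3) = 39.
The remaining cell in column 4 is (1,4) = 154 − 118 = 36.

37 42 39 36 / 32 43 46 33 / 41 38 35 40 / 44 31 34 45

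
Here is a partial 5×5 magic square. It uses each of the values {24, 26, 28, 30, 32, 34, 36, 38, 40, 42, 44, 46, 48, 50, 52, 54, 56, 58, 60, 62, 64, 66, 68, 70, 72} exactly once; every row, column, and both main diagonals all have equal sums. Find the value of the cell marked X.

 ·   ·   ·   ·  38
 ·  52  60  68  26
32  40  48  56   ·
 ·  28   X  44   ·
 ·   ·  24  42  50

The 25 entries sum to 1200, so each line sums to 1200/5 = 240.
Row 2: 52 + 60 + 68 + 26 + ? = 240, so (2,1) = 34.
Using row 3: 32 + 40 + 48 + 56 + ? → (3,5) = 240 − 176 = 64.
From column 4, 240 − (68 + 56 + 44 + 42) gives (1,4) = 30.
Column 5 must total 240; the given cells sum to 178, so (4,5) = 62.
Main diagonal: 52 + 48 + 44 + 50 + ? = 240, so (1,1) = 46.
The remaining cell in anti-diagonal is (5,1) = 240 − 182 = 58.
From row 5, 240 − (58 + 24 + 42 + 50) gives (5,2) = 66.
Using column 1: 46 + 34 + 32 + 58 + ? → (4,1) = 240 − 170 = 70.
Column 2 must total 240; the given cells sum to 186, so (1,2) = 54.
The remaining cell in row 1 is (1,3) = 240 − 168 = 72.
From row 4, 240 − (70 + 28 + 44 + 62) gives (4,3) = 36.

36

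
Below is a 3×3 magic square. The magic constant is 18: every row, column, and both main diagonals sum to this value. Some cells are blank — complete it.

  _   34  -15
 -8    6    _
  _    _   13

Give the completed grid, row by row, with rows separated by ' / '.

From row 1, 18 − (34 + (-15)) gives (1,1) = -1.
Using row 2: -8 + 6 + ? → (2,3) = 18 − (-2) = 20.
Column 1: -1 + (-8) + ? = 18, so (3,1) = 27.
Column 2: 34 + 6 + ? = 18, so (3,2) = -22.

-1 34 -15 / -8 6 20 / 27 -22 13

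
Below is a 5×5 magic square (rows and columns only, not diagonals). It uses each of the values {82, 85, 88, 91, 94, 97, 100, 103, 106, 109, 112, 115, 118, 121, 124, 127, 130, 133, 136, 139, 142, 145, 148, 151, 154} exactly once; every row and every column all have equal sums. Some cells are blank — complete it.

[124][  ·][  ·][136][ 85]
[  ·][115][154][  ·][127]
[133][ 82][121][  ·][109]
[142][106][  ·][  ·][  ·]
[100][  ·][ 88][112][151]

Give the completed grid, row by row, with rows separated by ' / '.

124 148 97 136 85 / 91 115 154 103 127 / 133 82 121 145 109 / 142 106 130 94 118 / 100 139 88 112 151

The 25 entries sum to 2950, so each line sums to 2950/5 = 590.
Row 3: 133 + 82 + 121 + 109 + ? = 590, so (3,4) = 145.
From row 5, 590 − (100 + 88 + 112 + 151) gives (5,2) = 139.
Column 1 must total 590; the given cells sum to 499, so (2,1) = 91.
Column 2: 115 + 82 + 106 + 139 + ? = 590, so (1,2) = 148.
Using column 5: 85 + 127 + 109 + 151 + ? → (4,5) = 590 − 472 = 118.
Using row 1: 124 + 148 + 136 + 85 + ? → (1,3) = 590 − 493 = 97.
Row 2 needs 590; the known cells sum to 487, so (2,4) = 103.
Using column 3: 97 + 154 + 121 + 88 + ? → (4,3) = 590 − 460 = 130.
The remaining cell in column 4 is (4,4) = 590 − 496 = 94.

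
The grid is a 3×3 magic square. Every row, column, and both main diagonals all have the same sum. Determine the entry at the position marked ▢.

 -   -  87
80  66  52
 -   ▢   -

Row 2 is complete and sums to 198; that is the magic constant.
From column 3, 198 − (87 + 52) gives (3,3) = 59.
Main diagonal must total 198; the given cells sum to 125, so (1,1) = 73.
Anti-diagonal must total 198; the given cells sum to 153, so (3,1) = 45.
Using row 1: 73 + 87 + ? → (1,2) = 198 − 160 = 38.
The remaining cell in row 3 is (3,2) = 198 − 104 = 94.

94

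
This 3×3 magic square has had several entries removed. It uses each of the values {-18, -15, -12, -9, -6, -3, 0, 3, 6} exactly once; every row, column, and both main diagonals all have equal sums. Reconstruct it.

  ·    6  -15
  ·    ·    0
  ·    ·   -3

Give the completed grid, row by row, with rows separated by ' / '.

-9 6 -15 / -12 -6 0 / 3 -18 -3

The 9 entries sum to -54, so each line sums to -54/3 = -18.
Using row 1: 6 + (-15) + ? → (1,1) = -18 − (-9) = -9.
The remaining cell in main diagonal is (2,2) = -18 − (-12) = -6.
Anti-diagonal must total -18; the given cells sum to -21, so (3,1) = 3.
Using row 2: -6 + 0 + ? → (2,1) = -18 − (-6) = -12.
Using row 3: 3 + (-3) + ? → (3,2) = -18 − 0 = -18.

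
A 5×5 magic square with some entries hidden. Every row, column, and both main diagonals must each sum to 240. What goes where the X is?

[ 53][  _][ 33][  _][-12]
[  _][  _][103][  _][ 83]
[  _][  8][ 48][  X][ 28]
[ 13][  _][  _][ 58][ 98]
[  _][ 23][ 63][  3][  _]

The remaining cell in column 3 is (4,3) = 240 − 247 = -7.
From column 5, 240 − (-12 + 83 + 28 + 98) gives (5,5) = 43.
Using main diagonal: 53 + 48 + 58 + 43 + ? → (2,2) = 240 − 202 = 38.
Row 4: 13 + (-7) + 58 + 98 + ? = 240, so (4,2) = 78.
Using row 5: 23 + 63 + 3 + 43 + ? → (5,1) = 240 − 132 = 108.
Using column 2: 38 + 8 + 78 + 23 + ? → (1,2) = 240 − 147 = 93.
From anti-diagonal, 240 − (-12 + 48 + 78 + 108) gives (2,4) = 18.
The remaining cell in row 1 is (1,4) = 240 − 167 = 73.
Using row 2: 38 + 103 + 18 + 83 + ? → (2,1) = 240 − 242 = -2.
From column 1, 240 − (53 + (-2) + 13 + 108) gives (3,1) = 68.
Column 4: 73 + 18 + 58 + 3 + ? = 240, so (3,4) = 88.

88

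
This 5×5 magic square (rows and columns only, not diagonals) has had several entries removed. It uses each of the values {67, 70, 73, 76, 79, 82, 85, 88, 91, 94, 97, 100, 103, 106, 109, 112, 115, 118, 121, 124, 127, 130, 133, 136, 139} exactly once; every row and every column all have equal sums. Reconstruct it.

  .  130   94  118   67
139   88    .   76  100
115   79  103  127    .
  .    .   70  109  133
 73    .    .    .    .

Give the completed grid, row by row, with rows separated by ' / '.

The 25 entries sum to 2575, so each line sums to 2575/5 = 515.
The remaining cell in row 1 is (1,1) = 515 − 409 = 106.
Row 2: 139 + 88 + 76 + 100 + ? = 515, so (2,3) = 112.
Row 3 must total 515; the given cells sum to 424, so (3,5) = 91.
The remaining cell in column 1 is (4,1) = 515 − 433 = 82.
Using column 3: 94 + 112 + 103 + 70 + ? → (5,3) = 515 − 379 = 136.
The remaining cell in column 4 is (5,4) = 515 − 430 = 85.
Using column 5: 67 + 100 + 91 + 133 + ? → (5,5) = 515 − 391 = 124.
Row 4 must total 515; the given cells sum to 394, so (4,2) = 121.
Row 5 needs 515; the known cells sum to 418, so (5,2) = 97.

106 130 94 118 67 / 139 88 112 76 100 / 115 79 103 127 91 / 82 121 70 109 133 / 73 97 136 85 124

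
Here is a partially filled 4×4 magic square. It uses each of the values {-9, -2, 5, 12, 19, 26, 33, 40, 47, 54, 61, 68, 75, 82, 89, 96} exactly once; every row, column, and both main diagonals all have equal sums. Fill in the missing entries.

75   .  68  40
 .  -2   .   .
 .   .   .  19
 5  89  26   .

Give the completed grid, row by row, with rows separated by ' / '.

75 -9 68 40 / 82 -2 33 61 / 12 96 47 19 / 5 89 26 54

The 16 entries sum to 696, so each line sums to 696/4 = 174.
Row 1: 75 + 68 + 40 + ? = 174, so (1,2) = -9.
Row 4: 5 + 89 + 26 + ? = 174, so (4,4) = 54.
Column 2 must total 174; the given cells sum to 78, so (3,2) = 96.
The remaining cell in column 4 is (2,4) = 174 − 113 = 61.
Main diagonal: 75 + (-2) + 54 + ? = 174, so (3,3) = 47.
From anti-diagonal, 174 − (40 + 96 + 5) gives (2,3) = 33.
From row 2, 174 − (-2 + 33 + 61) gives (2,1) = 82.
Row 3 needs 174; the known cells sum to 162, so (3,1) = 12.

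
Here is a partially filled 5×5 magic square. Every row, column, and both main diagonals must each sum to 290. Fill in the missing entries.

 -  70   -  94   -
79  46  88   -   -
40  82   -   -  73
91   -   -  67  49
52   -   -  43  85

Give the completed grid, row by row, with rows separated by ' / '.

The remaining cell in column 1 is (1,1) = 290 − 262 = 28.
Main diagonal must total 290; the given cells sum to 226, so (3,3) = 64.
Row 3: 40 + 82 + 64 + 73 + ? = 290, so (3,4) = 31.
Column 4 must total 290; the given cells sum to 235, so (2,4) = 55.
The remaining cell in row 2 is (2,5) = 290 − 268 = 22.
The remaining cell in column 5 is (1,5) = 290 − 229 = 61.
Anti-diagonal: 61 + 55 + 64 + 52 + ? = 290, so (4,2) = 58.
Row 1 needs 290; the known cells sum to 253, so (1,3) = 37.
Row 4 must total 290; the given cells sum to 265, so (4,3) = 25.
Using column 2: 70 + 46 + 82 + 58 + ? → (5,2) = 290 − 256 = 34.
Using column 3: 37 + 88 + 64 + 25 + ? → (5,3) = 290 − 214 = 76.

28 70 37 94 61 / 79 46 88 55 22 / 40 82 64 31 73 / 91 58 25 67 49 / 52 34 76 43 85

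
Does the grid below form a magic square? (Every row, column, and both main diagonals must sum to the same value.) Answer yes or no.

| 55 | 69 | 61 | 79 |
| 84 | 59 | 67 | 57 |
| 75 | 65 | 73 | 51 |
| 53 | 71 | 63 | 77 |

Row 1: 55 + 69 + 61 + 79 = 264.
Row 2: 84 + 59 + 67 + 57 = 267.
Row 3: 75 + 65 + 73 + 51 = 264.
Row 4: 53 + 71 + 63 + 77 = 264.
Column 1: 55 + 84 + 75 + 53 = 267.
Column 2: 69 + 59 + 65 + 71 = 264.
Column 3: 61 + 67 + 73 + 63 = 264.
Column 4: 79 + 57 + 51 + 77 = 264.
Main diagonal: 55 + 59 + 73 + 77 = 264.
Anti-diagonal: 79 + 67 + 65 + 53 = 264.

No — row 1 sums to 264 but row 2 sums to 267.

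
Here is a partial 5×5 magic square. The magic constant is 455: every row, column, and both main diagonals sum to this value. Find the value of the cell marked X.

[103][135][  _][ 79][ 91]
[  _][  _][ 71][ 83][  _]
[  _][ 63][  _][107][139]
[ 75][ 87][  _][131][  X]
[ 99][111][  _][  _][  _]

43

Row 1 must total 455; the given cells sum to 408, so (1,3) = 47.
Column 2 must total 455; the given cells sum to 396, so (2,2) = 59.
Column 4 must total 455; the given cells sum to 400, so (5,4) = 55.
Anti-diagonal must total 455; the given cells sum to 360, so (3,3) = 95.
From row 3, 455 − (63 + 95 + 107 + 139) gives (3,1) = 51.
Using column 1: 103 + 51 + 75 + 99 + ? → (2,1) = 455 − 328 = 127.
From main diagonal, 455 − (103 + 59 + 95 + 131) gives (5,5) = 67.
The remaining cell in row 2 is (2,5) = 455 − 340 = 115.
The remaining cell in row 5 is (5,3) = 455 − 332 = 123.
The remaining cell in column 3 is (4,3) = 455 − 336 = 119.
From column 5, 455 − (91 + 115 + 139 + 67) gives (4,5) = 43.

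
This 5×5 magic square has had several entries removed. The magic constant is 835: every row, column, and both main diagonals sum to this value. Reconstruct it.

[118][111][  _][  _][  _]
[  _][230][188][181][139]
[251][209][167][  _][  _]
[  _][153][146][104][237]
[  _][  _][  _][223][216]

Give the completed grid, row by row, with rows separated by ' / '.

118 111 244 202 160 / 97 230 188 181 139 / 251 209 167 125 83 / 195 153 146 104 237 / 174 132 90 223 216

The remaining cell in row 2 is (2,1) = 835 − 738 = 97.
Using row 4: 153 + 146 + 104 + 237 + ? → (4,1) = 835 − 640 = 195.
Using column 1: 118 + 97 + 251 + 195 + ? → (5,1) = 835 − 661 = 174.
Column 2 needs 835; the known cells sum to 703, so (5,2) = 132.
Anti-diagonal: 181 + 167 + 153 + 174 + ? = 835, so (1,5) = 160.
The remaining cell in row 5 is (5,3) = 835 − 745 = 90.
The remaining cell in column 3 is (1,3) = 835 − 591 = 244.
Column 5 must total 835; the given cells sum to 752, so (3,5) = 83.
Row 1 needs 835; the known cells sum to 633, so (1,4) = 202.
Row 3 needs 835; the known cells sum to 710, so (3,4) = 125.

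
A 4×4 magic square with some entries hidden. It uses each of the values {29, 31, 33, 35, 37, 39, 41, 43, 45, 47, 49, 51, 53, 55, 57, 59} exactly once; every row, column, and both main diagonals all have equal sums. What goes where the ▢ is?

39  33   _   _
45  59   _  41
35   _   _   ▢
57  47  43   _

55

The 16 entries sum to 704, so each line sums to 704/4 = 176.
Row 2 needs 176; the known cells sum to 145, so (2,3) = 31.
Row 4 must total 176; the given cells sum to 147, so (4,4) = 29.
From column 2, 176 − (33 + 59 + 47) gives (3,2) = 37.
Main diagonal: 39 + 59 + 29 + ? = 176, so (3,3) = 49.
Anti-diagonal needs 176; the known cells sum to 125, so (1,4) = 51.
Using row 1: 39 + 33 + 51 + ? → (1,3) = 176 − 123 = 53.
Row 3 must total 176; the given cells sum to 121, so (3,4) = 55.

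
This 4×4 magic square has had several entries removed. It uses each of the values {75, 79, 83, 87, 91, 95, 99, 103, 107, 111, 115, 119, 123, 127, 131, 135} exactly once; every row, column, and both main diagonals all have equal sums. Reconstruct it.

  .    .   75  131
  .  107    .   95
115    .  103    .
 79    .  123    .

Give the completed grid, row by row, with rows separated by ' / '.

127 87 75 131 / 99 107 119 95 / 115 91 103 111 / 79 135 123 83

The 16 entries sum to 1680, so each line sums to 1680/4 = 420.
Column 3: 75 + 103 + 123 + ? = 420, so (2,3) = 119.
Using anti-diagonal: 131 + 119 + 79 + ? → (3,2) = 420 − 329 = 91.
Using row 2: 107 + 119 + 95 + ? → (2,1) = 420 − 321 = 99.
The remaining cell in row 3 is (3,4) = 420 − 309 = 111.
Column 1: 99 + 115 + 79 + ? = 420, so (1,1) = 127.
Using column 4: 131 + 95 + 111 + ? → (4,4) = 420 − 337 = 83.
Row 1 needs 420; the known cells sum to 333, so (1,2) = 87.
From row 4, 420 − (79 + 123 + 83) gives (4,2) = 135.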